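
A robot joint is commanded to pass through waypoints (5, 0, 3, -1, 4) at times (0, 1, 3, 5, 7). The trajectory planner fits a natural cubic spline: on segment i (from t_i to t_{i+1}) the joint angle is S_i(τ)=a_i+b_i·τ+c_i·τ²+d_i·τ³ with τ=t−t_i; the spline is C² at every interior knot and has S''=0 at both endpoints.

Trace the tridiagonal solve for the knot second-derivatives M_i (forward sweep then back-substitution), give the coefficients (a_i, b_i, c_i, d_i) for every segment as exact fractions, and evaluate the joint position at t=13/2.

  seg 0: a=5 b=-263/41 c=0 d=58/41
  seg 1: a=0 b=-89/41 c=174/41 d=-395/328
  seg 2: a=3 b=29/82 c=-489/164 d=37/41
  seg 3: a=-1 b=-61/82 c=399/164 d=-133/328
S(13/2) = 5221/2624

Δ: Δ0=-5, Δ1=3/2, Δ2=-2, Δ3=5/2
row 1: diag=6, rhs=39; c'=1/3, d'=13/2
row 2: denom=8−2·1/3=22/3; d'=(-21−2·13/2)/(22/3)=-51/11
row 3: denom=8−2·3/11=82/11; d'=(27−2·-51/11)/(82/11)=399/82
back: M3=399/82
back: M2=-51/11−3/11·399/82=-489/82
back: M1=13/2−1/3·-489/82=348/41
M: M0=0, M1=348/41, M2=-489/82, M3=399/82, M4=0
seg 0: a=5, c=M0/2=0, d=(M1−M0)/(6·1)=58/41, b=Δ0−h0·(2M0+M1)/6=-263/41
seg 1: a=0, c=M1/2=174/41, d=(M2−M1)/(6·2)=-395/328, b=Δ1−h1·(2M1+M2)/6=-89/41
seg 2: a=3, c=M2/2=-489/164, d=(M3−M2)/(6·2)=37/41, b=Δ2−h2·(2M2+M3)/6=29/82
seg 3: a=-1, c=M3/2=399/164, d=(M4−M3)/(6·2)=-133/328, b=Δ3−h3·(2M3+M4)/6=-61/82
t_q=13/2 → seg 3, τ=3/2; S=-1+-61/82·τ+399/164·τ²+-133/328·τ³=5221/2624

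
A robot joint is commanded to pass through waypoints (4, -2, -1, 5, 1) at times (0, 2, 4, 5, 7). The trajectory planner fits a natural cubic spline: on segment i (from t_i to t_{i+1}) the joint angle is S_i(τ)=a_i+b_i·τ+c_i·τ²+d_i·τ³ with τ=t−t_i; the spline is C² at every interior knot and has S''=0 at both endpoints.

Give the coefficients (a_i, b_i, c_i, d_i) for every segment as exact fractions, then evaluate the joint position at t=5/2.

  seg 0: a=4 b=-849/256 c=0 d=81/1024
  seg 1: a=-2 b=-303/128 c=243/512 d=491/1024
  seg 2: a=-1 b=1353/256 c=429/128 d=-675/256
  seg 3: a=5 b=261/64 c=-1167/256 d=389/512
S(5/2) = -24617/8192

Δ: Δ0=-3, Δ1=1/2, Δ2=6, Δ3=-2
row 1: diag=8, rhs=21; c'=1/4, d'=21/8
row 2: denom=6−2·1/4=11/2; d'=(33−2·21/8)/(11/2)=111/22
row 3: denom=6−1·2/11=64/11; d'=(-48−1·111/22)/(64/11)=-1167/128
back: M3=-1167/128
back: M2=111/22−2/11·-1167/128=429/64
back: M1=21/8−1/4·429/64=243/256
M: M0=0, M1=243/256, M2=429/64, M3=-1167/128, M4=0
seg 0: a=4, c=M0/2=0, d=(M1−M0)/(6·2)=81/1024, b=Δ0−h0·(2M0+M1)/6=-849/256
seg 1: a=-2, c=M1/2=243/512, d=(M2−M1)/(6·2)=491/1024, b=Δ1−h1·(2M1+M2)/6=-303/128
seg 2: a=-1, c=M2/2=429/128, d=(M3−M2)/(6·1)=-675/256, b=Δ2−h2·(2M2+M3)/6=1353/256
seg 3: a=5, c=M3/2=-1167/256, d=(M4−M3)/(6·2)=389/512, b=Δ3−h3·(2M3+M4)/6=261/64
t_q=5/2 → seg 1, τ=1/2; S=-2+-303/128·τ+243/512·τ²+491/1024·τ³=-24617/8192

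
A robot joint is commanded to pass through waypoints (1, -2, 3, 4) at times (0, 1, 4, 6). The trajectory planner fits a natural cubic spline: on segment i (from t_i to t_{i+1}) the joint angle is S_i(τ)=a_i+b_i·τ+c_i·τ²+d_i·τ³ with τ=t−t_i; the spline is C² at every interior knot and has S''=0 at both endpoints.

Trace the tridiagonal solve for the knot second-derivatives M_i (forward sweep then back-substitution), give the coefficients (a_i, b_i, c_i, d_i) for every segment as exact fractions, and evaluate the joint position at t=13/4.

Δ: Δ0=-3, Δ1=5/3, Δ2=1/2
row 1: diag=8, rhs=28; c'=3/8, d'=7/2
row 2: denom=10−3·3/8=71/8; d'=(-7−3·7/2)/(71/8)=-140/71
back: M2=-140/71
back: M1=7/2−3/8·-140/71=301/71
M: M0=0, M1=301/71, M2=-140/71, M3=0
seg 0: a=1, c=M0/2=0, d=(M1−M0)/(6·1)=301/426, b=Δ0−h0·(2M0+M1)/6=-1579/426
seg 1: a=-2, c=M1/2=301/142, d=(M2−M1)/(6·3)=-49/142, b=Δ1−h1·(2M1+M2)/6=-338/213
seg 2: a=3, c=M2/2=-70/71, d=(M3−M2)/(6·2)=35/213, b=Δ2−h2·(2M2+M3)/6=773/426
t_q=13/4 → seg 1, τ=9/4; S=-2+-338/213·τ+301/142·τ²+-49/142·τ³=11179/9088

  seg 0: a=1 b=-1579/426 c=0 d=301/426
  seg 1: a=-2 b=-338/213 c=301/142 d=-49/142
  seg 2: a=3 b=773/426 c=-70/71 d=35/213
S(13/4) = 11179/9088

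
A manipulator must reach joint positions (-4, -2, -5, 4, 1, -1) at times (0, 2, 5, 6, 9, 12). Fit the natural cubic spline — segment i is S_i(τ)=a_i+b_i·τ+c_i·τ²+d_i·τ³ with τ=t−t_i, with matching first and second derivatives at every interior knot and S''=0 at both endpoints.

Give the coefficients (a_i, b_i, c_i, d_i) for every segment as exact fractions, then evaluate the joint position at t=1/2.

  seg 0: a=-4 b=4913/2019 c=0 d=-1447/4038
  seg 1: a=-2 b=-3769/2019 c=-1447/673 d=14773/18171
  seg 2: a=-5 b=14504/2019 c=10432/2019 d=-2255/673
  seg 3: a=4 b=15073/2019 c=-9863/2019 d=12497/18171
  seg 4: a=1 b=-6614/2019 c=878/673 d=-878/6057
S(1/2) = -30453/10768

Δ: Δ0=1, Δ1=-1, Δ2=9, Δ3=-1, Δ4=-2/3
row 1: diag=10, rhs=-12; c'=3/10, d'=-6/5
row 2: denom=8−3·3/10=71/10; d'=(60−3·-6/5)/(71/10)=636/71
row 3: denom=8−1·10/71=558/71; d'=(-60−1·636/71)/(558/71)=-272/31
row 4: denom=12−3·71/186=673/62; d'=(2−3·-272/31)/(673/62)=1756/673
back: M4=1756/673
back: M3=-272/31−71/186·1756/673=-19726/2019
back: M2=636/71−10/71·-19726/2019=20864/2019
back: M1=-6/5−3/10·20864/2019=-2894/673
M: M0=0, M1=-2894/673, M2=20864/2019, M3=-19726/2019, M4=1756/673, M5=0
seg 0: a=-4, c=M0/2=0, d=(M1−M0)/(6·2)=-1447/4038, b=Δ0−h0·(2M0+M1)/6=4913/2019
seg 1: a=-2, c=M1/2=-1447/673, d=(M2−M1)/(6·3)=14773/18171, b=Δ1−h1·(2M1+M2)/6=-3769/2019
seg 2: a=-5, c=M2/2=10432/2019, d=(M3−M2)/(6·1)=-2255/673, b=Δ2−h2·(2M2+M3)/6=14504/2019
seg 3: a=4, c=M3/2=-9863/2019, d=(M4−M3)/(6·3)=12497/18171, b=Δ3−h3·(2M3+M4)/6=15073/2019
seg 4: a=1, c=M4/2=878/673, d=(M5−M4)/(6·3)=-878/6057, b=Δ4−h4·(2M4+M5)/6=-6614/2019
t_q=1/2 → seg 0, τ=1/2; S=-4+4913/2019·τ+0·τ²+-1447/4038·τ³=-30453/10768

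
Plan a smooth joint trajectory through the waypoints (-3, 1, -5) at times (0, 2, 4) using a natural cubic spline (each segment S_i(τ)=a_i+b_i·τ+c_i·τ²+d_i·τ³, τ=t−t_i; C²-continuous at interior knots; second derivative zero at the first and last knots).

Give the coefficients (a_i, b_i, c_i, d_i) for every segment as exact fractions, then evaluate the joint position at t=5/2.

  seg 0: a=-3 b=13/4 c=0 d=-5/16
  seg 1: a=1 b=-1/2 c=-15/8 d=5/16
S(5/2) = 41/128

Δ: Δ0=2, Δ1=-3
row 1: diag=8, rhs=-30; c'=1/4, d'=-15/4
back: M1=-15/4
M: M0=0, M1=-15/4, M2=0
seg 0: a=-3, c=M0/2=0, d=(M1−M0)/(6·2)=-5/16, b=Δ0−h0·(2M0+M1)/6=13/4
seg 1: a=1, c=M1/2=-15/8, d=(M2−M1)/(6·2)=5/16, b=Δ1−h1·(2M1+M2)/6=-1/2
t_q=5/2 → seg 1, τ=1/2; S=1+-1/2·τ+-15/8·τ²+5/16·τ³=41/128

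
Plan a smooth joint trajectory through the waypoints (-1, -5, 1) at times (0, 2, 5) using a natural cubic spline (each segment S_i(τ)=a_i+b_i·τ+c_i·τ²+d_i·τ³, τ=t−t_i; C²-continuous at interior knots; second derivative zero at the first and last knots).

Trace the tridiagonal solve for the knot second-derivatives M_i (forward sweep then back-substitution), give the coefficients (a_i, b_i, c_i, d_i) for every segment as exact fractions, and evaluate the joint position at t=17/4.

Δ: Δ0=-2, Δ1=2
row 1: diag=10, rhs=24; c'=3/10, d'=12/5
back: M1=12/5
M: M0=0, M1=12/5, M2=0
seg 0: a=-1, c=M0/2=0, d=(M1−M0)/(6·2)=1/5, b=Δ0−h0·(2M0+M1)/6=-14/5
seg 1: a=-5, c=M1/2=6/5, d=(M2−M1)/(6·3)=-2/15, b=Δ1−h1·(2M1+M2)/6=-2/5
t_q=17/4 → seg 1, τ=9/4; S=-5+-2/5·τ+6/5·τ²+-2/15·τ³=-43/32

  seg 0: a=-1 b=-14/5 c=0 d=1/5
  seg 1: a=-5 b=-2/5 c=6/5 d=-2/15
S(17/4) = -43/32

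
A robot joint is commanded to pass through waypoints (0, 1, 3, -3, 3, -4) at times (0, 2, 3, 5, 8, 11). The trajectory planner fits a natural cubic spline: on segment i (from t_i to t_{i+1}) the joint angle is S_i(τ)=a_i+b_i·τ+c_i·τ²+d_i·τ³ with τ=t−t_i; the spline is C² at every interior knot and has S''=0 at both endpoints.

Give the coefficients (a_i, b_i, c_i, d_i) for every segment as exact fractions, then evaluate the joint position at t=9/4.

  seg 0: a=0 b=-265/654 c=0 d=74/327
  seg 1: a=1 b=1511/654 c=148/109 d=-1091/654
  seg 2: a=3 b=7/327 c=-795/218 d=1397/1308
  seg 3: a=-3 b=-572/327 c=301/109 d=-1483/2943
  seg 4: a=3 b=397/327 c=-580/327 d=580/2943
S(9/4) = 22831/13952

Δ: Δ0=1/2, Δ1=2, Δ2=-3, Δ3=2, Δ4=-7/3
row 1: diag=6, rhs=9; c'=1/6, d'=3/2
row 2: denom=6−1·1/6=35/6; d'=(-30−1·3/2)/(35/6)=-27/5
row 3: denom=10−2·12/35=326/35; d'=(30−2·-27/5)/(326/35)=714/163
row 4: denom=12−3·105/326=3597/326; d'=(-26−3·714/163)/(3597/326)=-1160/327
back: M4=-1160/327
back: M3=714/163−105/326·-1160/327=602/109
back: M2=-27/5−12/35·602/109=-795/109
back: M1=3/2−1/6·-795/109=296/109
M: M0=0, M1=296/109, M2=-795/109, M3=602/109, M4=-1160/327, M5=0
seg 0: a=0, c=M0/2=0, d=(M1−M0)/(6·2)=74/327, b=Δ0−h0·(2M0+M1)/6=-265/654
seg 1: a=1, c=M1/2=148/109, d=(M2−M1)/(6·1)=-1091/654, b=Δ1−h1·(2M1+M2)/6=1511/654
seg 2: a=3, c=M2/2=-795/218, d=(M3−M2)/(6·2)=1397/1308, b=Δ2−h2·(2M2+M3)/6=7/327
seg 3: a=-3, c=M3/2=301/109, d=(M4−M3)/(6·3)=-1483/2943, b=Δ3−h3·(2M3+M4)/6=-572/327
seg 4: a=3, c=M4/2=-580/327, d=(M5−M4)/(6·3)=580/2943, b=Δ4−h4·(2M4+M5)/6=397/327
t_q=9/4 → seg 1, τ=1/4; S=1+1511/654·τ+148/109·τ²+-1091/654·τ³=22831/13952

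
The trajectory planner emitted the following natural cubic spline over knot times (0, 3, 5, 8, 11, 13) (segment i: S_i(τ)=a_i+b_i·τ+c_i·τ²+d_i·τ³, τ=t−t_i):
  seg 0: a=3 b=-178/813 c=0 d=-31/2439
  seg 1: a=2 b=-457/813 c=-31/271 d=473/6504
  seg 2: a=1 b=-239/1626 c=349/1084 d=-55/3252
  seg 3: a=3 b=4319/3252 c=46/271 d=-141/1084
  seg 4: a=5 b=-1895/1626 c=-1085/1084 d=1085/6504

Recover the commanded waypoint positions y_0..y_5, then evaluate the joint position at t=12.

y_0 = S_0(0) = a_0 = 3
y_1 = S_1(0) = a_1 = 2
y_2 = S_2(0) = a_2 = 1
y_3 = S_3(0) = a_3 = 3
y_4 = S_4(0) = a_4 = 5
y_5 = S_4(2) = 0
t_q=12 is in segment 4 (τ=1); S_4(τ)=6505/2168

y_0=3 y_1=2 y_2=1 y_3=3 y_4=5 y_5=0
S(12) = 6505/2168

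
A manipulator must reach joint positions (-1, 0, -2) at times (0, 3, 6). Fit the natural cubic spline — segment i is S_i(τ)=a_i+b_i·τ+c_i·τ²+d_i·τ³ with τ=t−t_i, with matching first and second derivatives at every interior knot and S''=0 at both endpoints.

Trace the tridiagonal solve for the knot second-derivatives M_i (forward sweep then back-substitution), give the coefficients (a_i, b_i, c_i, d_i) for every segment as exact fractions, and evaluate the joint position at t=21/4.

  seg 0: a=-1 b=7/12 c=0 d=-1/36
  seg 1: a=0 b=-1/6 c=-1/4 d=1/36
S(21/4) = -339/256

Δ: Δ0=1/3, Δ1=-2/3
row 1: diag=12, rhs=-6; c'=1/4, d'=-1/2
back: M1=-1/2
M: M0=0, M1=-1/2, M2=0
seg 0: a=-1, c=M0/2=0, d=(M1−M0)/(6·3)=-1/36, b=Δ0−h0·(2M0+M1)/6=7/12
seg 1: a=0, c=M1/2=-1/4, d=(M2−M1)/(6·3)=1/36, b=Δ1−h1·(2M1+M2)/6=-1/6
t_q=21/4 → seg 1, τ=9/4; S=0+-1/6·τ+-1/4·τ²+1/36·τ³=-339/256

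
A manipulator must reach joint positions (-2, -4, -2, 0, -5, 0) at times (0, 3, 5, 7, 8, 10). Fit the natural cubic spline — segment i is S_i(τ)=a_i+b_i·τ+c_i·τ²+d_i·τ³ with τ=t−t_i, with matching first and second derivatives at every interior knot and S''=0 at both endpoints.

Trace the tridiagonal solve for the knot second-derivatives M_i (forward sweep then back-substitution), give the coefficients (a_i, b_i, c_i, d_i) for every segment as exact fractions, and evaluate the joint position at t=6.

  seg 0: a=-2 b=-3557/3630 c=0 d=379/10890
  seg 1: a=-4 b=-73/1815 c=379/1210 d=751/7260
  seg 2: a=-2 b=4454/1815 c=113/121 d=-6029/7260
  seg 3: a=0 b=-623/165 c=-4899/1210 d=10253/3630
  seg 4: a=-5 b=-12341/3630 c=2677/605 d=-2677/3630
S(6) = 1349/2420

Δ: Δ0=-2/3, Δ1=1, Δ2=1, Δ3=-5, Δ4=5/2
row 1: diag=10, rhs=10; c'=1/5, d'=1
row 2: denom=8−2·1/5=38/5; d'=(0−2·1)/(38/5)=-5/19
row 3: denom=6−2·5/19=104/19; d'=(-36−2·-5/19)/(104/19)=-337/52
row 4: denom=6−1·19/104=605/104; d'=(45−1·-337/52)/(605/104)=5354/605
back: M4=5354/605
back: M3=-337/52−19/104·5354/605=-4899/605
back: M2=-5/19−5/19·-4899/605=226/121
back: M1=1−1/5·226/121=379/605
M: M0=0, M1=379/605, M2=226/121, M3=-4899/605, M4=5354/605, M5=0
seg 0: a=-2, c=M0/2=0, d=(M1−M0)/(6·3)=379/10890, b=Δ0−h0·(2M0+M1)/6=-3557/3630
seg 1: a=-4, c=M1/2=379/1210, d=(M2−M1)/(6·2)=751/7260, b=Δ1−h1·(2M1+M2)/6=-73/1815
seg 2: a=-2, c=M2/2=113/121, d=(M3−M2)/(6·2)=-6029/7260, b=Δ2−h2·(2M2+M3)/6=4454/1815
seg 3: a=0, c=M3/2=-4899/1210, d=(M4−M3)/(6·1)=10253/3630, b=Δ3−h3·(2M3+M4)/6=-623/165
seg 4: a=-5, c=M4/2=2677/605, d=(M5−M4)/(6·2)=-2677/3630, b=Δ4−h4·(2M4+M5)/6=-12341/3630
t_q=6 → seg 2, τ=1; S=-2+4454/1815·τ+113/121·τ²+-6029/7260·τ³=1349/2420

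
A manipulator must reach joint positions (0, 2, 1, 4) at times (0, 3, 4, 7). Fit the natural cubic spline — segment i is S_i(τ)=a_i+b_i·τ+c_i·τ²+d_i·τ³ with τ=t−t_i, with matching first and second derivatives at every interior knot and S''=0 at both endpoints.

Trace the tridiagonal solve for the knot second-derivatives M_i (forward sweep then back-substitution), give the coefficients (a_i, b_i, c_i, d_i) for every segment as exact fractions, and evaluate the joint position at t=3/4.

Δ: Δ0=2/3, Δ1=-1, Δ2=1
row 1: diag=8, rhs=-10; c'=1/8, d'=-5/4
row 2: denom=8−1·1/8=63/8; d'=(12−1·-5/4)/(63/8)=106/63
back: M2=106/63
back: M1=-5/4−1/8·106/63=-92/63
M: M0=0, M1=-92/63, M2=106/63, M3=0
seg 0: a=0, c=M0/2=0, d=(M1−M0)/(6·3)=-46/567, b=Δ0−h0·(2M0+M1)/6=88/63
seg 1: a=2, c=M1/2=-46/63, d=(M2−M1)/(6·1)=11/21, b=Δ1−h1·(2M1+M2)/6=-50/63
seg 2: a=1, c=M2/2=53/63, d=(M3−M2)/(6·3)=-53/567, b=Δ2−h2·(2M2+M3)/6=-43/63
t_q=3/4 → seg 0, τ=3/4; S=0+88/63·τ+0·τ²+-46/567·τ³=227/224

  seg 0: a=0 b=88/63 c=0 d=-46/567
  seg 1: a=2 b=-50/63 c=-46/63 d=11/21
  seg 2: a=1 b=-43/63 c=53/63 d=-53/567
S(3/4) = 227/224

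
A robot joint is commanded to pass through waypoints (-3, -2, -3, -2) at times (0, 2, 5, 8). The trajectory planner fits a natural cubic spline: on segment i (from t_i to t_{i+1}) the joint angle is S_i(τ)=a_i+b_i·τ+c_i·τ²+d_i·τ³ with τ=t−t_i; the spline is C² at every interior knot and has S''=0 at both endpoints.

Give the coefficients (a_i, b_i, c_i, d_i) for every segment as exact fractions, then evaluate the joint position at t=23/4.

Δ: Δ0=1/2, Δ1=-1/3, Δ2=1/3
row 1: diag=10, rhs=-5; c'=3/10, d'=-1/2
row 2: denom=12−3·3/10=111/10; d'=(4−3·-1/2)/(111/10)=55/111
back: M2=55/111
back: M1=-1/2−3/10·55/111=-24/37
M: M0=0, M1=-24/37, M2=55/111, M3=0
seg 0: a=-3, c=M0/2=0, d=(M1−M0)/(6·2)=-2/37, b=Δ0−h0·(2M0+M1)/6=53/74
seg 1: a=-2, c=M1/2=-12/37, d=(M2−M1)/(6·3)=127/1998, b=Δ1−h1·(2M1+M2)/6=5/74
seg 2: a=-3, c=M2/2=55/222, d=(M3−M2)/(6·3)=-55/1998, b=Δ2−h2·(2M2+M3)/6=-6/37
t_q=23/4 → seg 2, τ=3/4; S=-3+-6/37·τ+55/222·τ²+-55/1998·τ³=-14179/4736

  seg 0: a=-3 b=53/74 c=0 d=-2/37
  seg 1: a=-2 b=5/74 c=-12/37 d=127/1998
  seg 2: a=-3 b=-6/37 c=55/222 d=-55/1998
S(23/4) = -14179/4736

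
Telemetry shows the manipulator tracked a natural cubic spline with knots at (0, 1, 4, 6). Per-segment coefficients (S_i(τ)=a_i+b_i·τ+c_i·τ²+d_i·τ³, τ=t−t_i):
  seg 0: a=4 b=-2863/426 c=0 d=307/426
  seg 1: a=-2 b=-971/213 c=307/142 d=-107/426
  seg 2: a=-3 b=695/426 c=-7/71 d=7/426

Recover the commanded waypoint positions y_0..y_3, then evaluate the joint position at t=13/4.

y_0 = S_0(0) = a_0 = 4
y_1 = S_1(0) = a_1 = -2
y_2 = S_2(0) = a_2 = -3
y_3 = S_2(2) = 0
t_q=13/4 is in segment 1 (τ=9/4); S_1(τ)=-37925/9088

y_0=4 y_1=-2 y_2=-3 y_3=0
S(13/4) = -37925/9088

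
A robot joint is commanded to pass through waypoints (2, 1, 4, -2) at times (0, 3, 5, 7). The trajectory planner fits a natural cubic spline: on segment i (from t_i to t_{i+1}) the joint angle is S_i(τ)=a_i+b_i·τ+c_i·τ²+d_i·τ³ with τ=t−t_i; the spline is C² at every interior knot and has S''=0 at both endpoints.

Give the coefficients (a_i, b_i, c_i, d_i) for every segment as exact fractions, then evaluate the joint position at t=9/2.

Δ: Δ0=-1/3, Δ1=3/2, Δ2=-3
row 1: diag=10, rhs=11; c'=1/5, d'=11/10
row 2: denom=8−2·1/5=38/5; d'=(-27−2·11/10)/(38/5)=-73/19
back: M2=-73/19
back: M1=11/10−1/5·-73/19=71/38
M: M0=0, M1=71/38, M2=-73/19, M3=0
seg 0: a=2, c=M0/2=0, d=(M1−M0)/(6·3)=71/684, b=Δ0−h0·(2M0+M1)/6=-289/228
seg 1: a=1, c=M1/2=71/76, d=(M2−M1)/(6·2)=-217/456, b=Δ1−h1·(2M1+M2)/6=175/114
seg 2: a=4, c=M2/2=-73/38, d=(M3−M2)/(6·2)=73/228, b=Δ2−h2·(2M2+M3)/6=-25/57
t_q=9/2 → seg 1, τ=3/2; S=1+175/114·τ+71/76·τ²+-217/456·τ³=4619/1216

  seg 0: a=2 b=-289/228 c=0 d=71/684
  seg 1: a=1 b=175/114 c=71/76 d=-217/456
  seg 2: a=4 b=-25/57 c=-73/38 d=73/228
S(9/2) = 4619/1216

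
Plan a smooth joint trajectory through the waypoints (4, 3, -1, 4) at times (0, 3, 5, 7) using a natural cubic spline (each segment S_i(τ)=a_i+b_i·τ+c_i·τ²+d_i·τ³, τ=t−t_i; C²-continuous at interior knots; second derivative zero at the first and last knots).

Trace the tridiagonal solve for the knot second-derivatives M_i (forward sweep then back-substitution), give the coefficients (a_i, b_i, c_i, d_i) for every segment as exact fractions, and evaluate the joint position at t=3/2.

Δ: Δ0=-1/3, Δ1=-2, Δ2=5/2
row 1: diag=10, rhs=-10; c'=1/5, d'=-1
row 2: denom=8−2·1/5=38/5; d'=(27−2·-1)/(38/5)=145/38
back: M2=145/38
back: M1=-1−1/5·145/38=-67/38
M: M0=0, M1=-67/38, M2=145/38, M3=0
seg 0: a=4, c=M0/2=0, d=(M1−M0)/(6·3)=-67/684, b=Δ0−h0·(2M0+M1)/6=125/228
seg 1: a=3, c=M1/2=-67/76, d=(M2−M1)/(6·2)=53/114, b=Δ1−h1·(2M1+M2)/6=-239/114
seg 2: a=-1, c=M2/2=145/76, d=(M3−M2)/(6·2)=-145/456, b=Δ2−h2·(2M2+M3)/6=-5/114
t_q=3/2 → seg 0, τ=3/2; S=4+125/228·τ+0·τ²+-67/684·τ³=2731/608

  seg 0: a=4 b=125/228 c=0 d=-67/684
  seg 1: a=3 b=-239/114 c=-67/76 d=53/114
  seg 2: a=-1 b=-5/114 c=145/76 d=-145/456
S(3/2) = 2731/608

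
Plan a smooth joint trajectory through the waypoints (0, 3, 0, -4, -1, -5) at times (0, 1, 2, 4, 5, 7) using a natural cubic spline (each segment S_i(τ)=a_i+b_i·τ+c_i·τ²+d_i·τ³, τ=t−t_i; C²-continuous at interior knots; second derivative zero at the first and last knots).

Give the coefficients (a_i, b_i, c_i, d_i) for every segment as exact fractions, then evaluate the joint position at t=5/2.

Δ: Δ0=3, Δ1=-3, Δ2=-2, Δ3=3, Δ4=-2
row 1: diag=4, rhs=-36; c'=1/4, d'=-9
row 2: denom=6−1·1/4=23/4; d'=(6−1·-9)/(23/4)=60/23
row 3: denom=6−2·8/23=122/23; d'=(30−2·60/23)/(122/23)=285/61
row 4: denom=6−1·23/122=709/122; d'=(-30−1·285/61)/(709/122)=-4230/709
back: M4=-4230/709
back: M3=285/61−23/122·-4230/709=4110/709
back: M2=60/23−8/23·4110/709=420/709
back: M1=-9−1/4·420/709=-6486/709
M: M0=0, M1=-6486/709, M2=420/709, M3=4110/709, M4=-4230/709, M5=0
seg 0: a=0, c=M0/2=0, d=(M1−M0)/(6·1)=-1081/709, b=Δ0−h0·(2M0+M1)/6=3208/709
seg 1: a=3, c=M1/2=-3243/709, d=(M2−M1)/(6·1)=1151/709, b=Δ1−h1·(2M1+M2)/6=-35/709
seg 2: a=0, c=M2/2=210/709, d=(M3−M2)/(6·2)=615/1418, b=Δ2−h2·(2M2+M3)/6=-3068/709
seg 3: a=-4, c=M3/2=2055/709, d=(M4−M3)/(6·1)=-1390/709, b=Δ3−h3·(2M3+M4)/6=1462/709
seg 4: a=-1, c=M4/2=-2115/709, d=(M5−M4)/(6·2)=705/1418, b=Δ4−h4·(2M4+M5)/6=1402/709
t_q=5/2 → seg 2, τ=1/2; S=0+-3068/709·τ+210/709·τ²+615/1418·τ³=-23089/11344

  seg 0: a=0 b=3208/709 c=0 d=-1081/709
  seg 1: a=3 b=-35/709 c=-3243/709 d=1151/709
  seg 2: a=0 b=-3068/709 c=210/709 d=615/1418
  seg 3: a=-4 b=1462/709 c=2055/709 d=-1390/709
  seg 4: a=-1 b=1402/709 c=-2115/709 d=705/1418
S(5/2) = -23089/11344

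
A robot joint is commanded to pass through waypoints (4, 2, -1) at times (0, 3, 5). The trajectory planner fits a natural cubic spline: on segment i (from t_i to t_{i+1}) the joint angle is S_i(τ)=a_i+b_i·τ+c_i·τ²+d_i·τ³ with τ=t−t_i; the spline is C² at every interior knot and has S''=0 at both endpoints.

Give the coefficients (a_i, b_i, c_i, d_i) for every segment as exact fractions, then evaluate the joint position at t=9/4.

  seg 0: a=4 b=-5/12 c=0 d=-1/36
  seg 1: a=2 b=-7/6 c=-1/4 d=1/24
S(9/4) = 703/256

Δ: Δ0=-2/3, Δ1=-3/2
row 1: diag=10, rhs=-5; c'=1/5, d'=-1/2
back: M1=-1/2
M: M0=0, M1=-1/2, M2=0
seg 0: a=4, c=M0/2=0, d=(M1−M0)/(6·3)=-1/36, b=Δ0−h0·(2M0+M1)/6=-5/12
seg 1: a=2, c=M1/2=-1/4, d=(M2−M1)/(6·2)=1/24, b=Δ1−h1·(2M1+M2)/6=-7/6
t_q=9/4 → seg 0, τ=9/4; S=4+-5/12·τ+0·τ²+-1/36·τ³=703/256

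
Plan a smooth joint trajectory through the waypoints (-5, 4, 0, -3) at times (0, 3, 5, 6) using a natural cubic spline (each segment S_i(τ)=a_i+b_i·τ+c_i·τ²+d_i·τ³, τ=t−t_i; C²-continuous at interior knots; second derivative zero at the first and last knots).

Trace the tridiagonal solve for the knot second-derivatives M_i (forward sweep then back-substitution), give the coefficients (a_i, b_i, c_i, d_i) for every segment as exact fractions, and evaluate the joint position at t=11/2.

Δ: Δ0=3, Δ1=-2, Δ2=-3
row 1: diag=10, rhs=-30; c'=1/5, d'=-3
row 2: denom=6−2·1/5=28/5; d'=(-6−2·-3)/(28/5)=0
back: M2=0
back: M1=-3−1/5·0=-3
M: M0=0, M1=-3, M2=0, M3=0
seg 0: a=-5, c=M0/2=0, d=(M1−M0)/(6·3)=-1/6, b=Δ0−h0·(2M0+M1)/6=9/2
seg 1: a=4, c=M1/2=-3/2, d=(M2−M1)/(6·2)=1/4, b=Δ1−h1·(2M1+M2)/6=0
seg 2: a=0, c=M2/2=0, d=(M3−M2)/(6·1)=0, b=Δ2−h2·(2M2+M3)/6=-3
t_q=11/2 → seg 2, τ=1/2; S=0+-3·τ+0·τ²+0·τ³=-3/2

  seg 0: a=-5 b=9/2 c=0 d=-1/6
  seg 1: a=4 b=0 c=-3/2 d=1/4
  seg 2: a=0 b=-3 c=0 d=0
S(11/2) = -3/2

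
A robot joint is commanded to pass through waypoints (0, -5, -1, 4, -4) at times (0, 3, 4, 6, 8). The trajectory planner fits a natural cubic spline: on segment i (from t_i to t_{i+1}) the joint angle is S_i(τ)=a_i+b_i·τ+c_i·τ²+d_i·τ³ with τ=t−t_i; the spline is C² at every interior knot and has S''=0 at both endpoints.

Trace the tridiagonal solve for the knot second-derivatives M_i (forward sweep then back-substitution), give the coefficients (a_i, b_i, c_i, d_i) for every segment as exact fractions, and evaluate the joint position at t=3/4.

  seg 0: a=0 b=-3955/1032 c=0 d=745/3096
  seg 1: a=-5 b=1375/516 c=745/344 d=-857/1032
  seg 2: a=-1 b=4649/1032 c=-14/43 d=-1397/4128
  seg 3: a=4 b=-443/516 c=-1621/688 d=1621/4128
S(3/4) = -61045/22016

Δ: Δ0=-5/3, Δ1=4, Δ2=5/2, Δ3=-4
row 1: diag=8, rhs=34; c'=1/8, d'=17/4
row 2: denom=6−1·1/8=47/8; d'=(-9−1·17/4)/(47/8)=-106/47
row 3: denom=8−2·16/47=344/47; d'=(-39−2·-106/47)/(344/47)=-1621/344
back: M3=-1621/344
back: M2=-106/47−16/47·-1621/344=-28/43
back: M1=17/4−1/8·-28/43=745/172
M: M0=0, M1=745/172, M2=-28/43, M3=-1621/344, M4=0
seg 0: a=0, c=M0/2=0, d=(M1−M0)/(6·3)=745/3096, b=Δ0−h0·(2M0+M1)/6=-3955/1032
seg 1: a=-5, c=M1/2=745/344, d=(M2−M1)/(6·1)=-857/1032, b=Δ1−h1·(2M1+M2)/6=1375/516
seg 2: a=-1, c=M2/2=-14/43, d=(M3−M2)/(6·2)=-1397/4128, b=Δ2−h2·(2M2+M3)/6=4649/1032
seg 3: a=4, c=M3/2=-1621/688, d=(M4−M3)/(6·2)=1621/4128, b=Δ3−h3·(2M3+M4)/6=-443/516
t_q=3/4 → seg 0, τ=3/4; S=0+-3955/1032·τ+0·τ²+745/3096·τ³=-61045/22016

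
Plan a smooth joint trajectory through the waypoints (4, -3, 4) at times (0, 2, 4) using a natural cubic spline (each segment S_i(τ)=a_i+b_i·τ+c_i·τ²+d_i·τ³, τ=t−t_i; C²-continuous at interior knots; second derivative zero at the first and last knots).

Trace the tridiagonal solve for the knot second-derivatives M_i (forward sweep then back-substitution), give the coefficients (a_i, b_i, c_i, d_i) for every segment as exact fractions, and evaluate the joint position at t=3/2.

Δ: Δ0=-7/2, Δ1=7/2
row 1: diag=8, rhs=42; c'=1/4, d'=21/4
back: M1=21/4
M: M0=0, M1=21/4, M2=0
seg 0: a=4, c=M0/2=0, d=(M1−M0)/(6·2)=7/16, b=Δ0−h0·(2M0+M1)/6=-21/4
seg 1: a=-3, c=M1/2=21/8, d=(M2−M1)/(6·2)=-7/16, b=Δ1−h1·(2M1+M2)/6=0
t_q=3/2 → seg 0, τ=3/2; S=4+-21/4·τ+0·τ²+7/16·τ³=-307/128

  seg 0: a=4 b=-21/4 c=0 d=7/16
  seg 1: a=-3 b=0 c=21/8 d=-7/16
S(3/2) = -307/128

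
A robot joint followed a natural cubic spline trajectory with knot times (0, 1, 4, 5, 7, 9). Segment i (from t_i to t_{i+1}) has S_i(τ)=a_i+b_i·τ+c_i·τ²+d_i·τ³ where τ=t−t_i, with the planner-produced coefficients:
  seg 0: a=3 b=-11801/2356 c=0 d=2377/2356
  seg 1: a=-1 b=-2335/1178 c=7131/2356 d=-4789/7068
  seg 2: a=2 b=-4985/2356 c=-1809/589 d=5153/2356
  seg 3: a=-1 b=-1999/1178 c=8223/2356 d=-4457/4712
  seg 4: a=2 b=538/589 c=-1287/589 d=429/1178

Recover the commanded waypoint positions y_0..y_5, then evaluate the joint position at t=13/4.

y_0 = S_0(0) = a_0 = 3
y_1 = S_1(0) = a_1 = -1
y_2 = S_2(0) = a_2 = 2
y_3 = S_3(0) = a_3 = -1
y_4 = S_4(0) = a_4 = 2
y_5 = S_4(2) = -2
t_q=13/4 is in segment 1 (τ=9/4); S_1(τ)=323453/150784

y_0=3 y_1=-1 y_2=2 y_3=-1 y_4=2 y_5=-2
S(13/4) = 323453/150784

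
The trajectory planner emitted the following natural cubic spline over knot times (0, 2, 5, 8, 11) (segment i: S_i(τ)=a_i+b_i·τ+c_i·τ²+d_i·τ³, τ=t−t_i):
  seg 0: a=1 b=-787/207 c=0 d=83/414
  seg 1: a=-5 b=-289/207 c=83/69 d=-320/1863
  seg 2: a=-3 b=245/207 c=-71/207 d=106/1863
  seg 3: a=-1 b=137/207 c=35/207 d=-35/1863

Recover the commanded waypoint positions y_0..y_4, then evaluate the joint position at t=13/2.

y_0=1 y_1=-5 y_2=-3 y_3=-1 y_4=2
S(13/2) = -83/46

y_0 = S_0(0) = a_0 = 1
y_1 = S_1(0) = a_1 = -5
y_2 = S_2(0) = a_2 = -3
y_3 = S_3(0) = a_3 = -1
y_4 = S_3(3) = 2
t_q=13/2 is in segment 2 (τ=3/2); S_2(τ)=-83/46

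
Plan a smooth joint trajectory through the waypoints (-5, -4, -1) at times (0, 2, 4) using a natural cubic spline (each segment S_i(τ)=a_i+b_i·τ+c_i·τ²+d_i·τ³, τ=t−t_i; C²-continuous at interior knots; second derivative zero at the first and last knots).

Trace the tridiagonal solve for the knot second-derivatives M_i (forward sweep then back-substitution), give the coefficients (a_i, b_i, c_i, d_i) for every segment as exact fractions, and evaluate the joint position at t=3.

Δ: Δ0=1/2, Δ1=3/2
row 1: diag=8, rhs=6; c'=1/4, d'=3/4
back: M1=3/4
M: M0=0, M1=3/4, M2=0
seg 0: a=-5, c=M0/2=0, d=(M1−M0)/(6·2)=1/16, b=Δ0−h0·(2M0+M1)/6=1/4
seg 1: a=-4, c=M1/2=3/8, d=(M2−M1)/(6·2)=-1/16, b=Δ1−h1·(2M1+M2)/6=1
t_q=3 → seg 1, τ=1; S=-4+1·τ+3/8·τ²+-1/16·τ³=-43/16

  seg 0: a=-5 b=1/4 c=0 d=1/16
  seg 1: a=-4 b=1 c=3/8 d=-1/16
S(3) = -43/16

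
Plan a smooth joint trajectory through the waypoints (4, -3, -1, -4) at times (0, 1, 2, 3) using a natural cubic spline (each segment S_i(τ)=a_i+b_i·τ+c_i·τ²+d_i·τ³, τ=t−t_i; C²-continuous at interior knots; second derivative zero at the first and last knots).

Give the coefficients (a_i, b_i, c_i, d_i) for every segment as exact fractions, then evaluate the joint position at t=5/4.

  seg 0: a=4 b=-146/15 c=0 d=41/15
  seg 1: a=-3 b=-23/15 c=41/5 d=-14/3
  seg 2: a=-1 b=13/15 c=-29/5 d=29/15
S(5/4) = -471/160

Δ: Δ0=-7, Δ1=2, Δ2=-3
row 1: diag=4, rhs=54; c'=1/4, d'=27/2
row 2: denom=4−1·1/4=15/4; d'=(-30−1·27/2)/(15/4)=-58/5
back: M2=-58/5
back: M1=27/2−1/4·-58/5=82/5
M: M0=0, M1=82/5, M2=-58/5, M3=0
seg 0: a=4, c=M0/2=0, d=(M1−M0)/(6·1)=41/15, b=Δ0−h0·(2M0+M1)/6=-146/15
seg 1: a=-3, c=M1/2=41/5, d=(M2−M1)/(6·1)=-14/3, b=Δ1−h1·(2M1+M2)/6=-23/15
seg 2: a=-1, c=M2/2=-29/5, d=(M3−M2)/(6·1)=29/15, b=Δ2−h2·(2M2+M3)/6=13/15
t_q=5/4 → seg 1, τ=1/4; S=-3+-23/15·τ+41/5·τ²+-14/3·τ³=-471/160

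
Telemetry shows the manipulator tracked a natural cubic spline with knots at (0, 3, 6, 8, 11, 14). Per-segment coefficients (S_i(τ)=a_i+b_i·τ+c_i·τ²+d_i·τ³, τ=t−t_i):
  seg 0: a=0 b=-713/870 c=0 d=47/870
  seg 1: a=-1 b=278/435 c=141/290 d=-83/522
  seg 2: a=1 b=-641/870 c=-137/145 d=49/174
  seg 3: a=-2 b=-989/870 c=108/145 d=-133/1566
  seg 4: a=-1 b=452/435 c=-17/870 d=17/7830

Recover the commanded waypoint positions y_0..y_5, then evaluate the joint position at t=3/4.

y_0=0 y_1=-1 y_2=1 y_3=-2 y_4=-1 y_5=2
S(3/4) = -2197/3712

y_0 = S_0(0) = a_0 = 0
y_1 = S_1(0) = a_1 = -1
y_2 = S_2(0) = a_2 = 1
y_3 = S_3(0) = a_3 = -2
y_4 = S_4(0) = a_4 = -1
y_5 = S_4(3) = 2
t_q=3/4 is in segment 0 (τ=3/4); S_0(τ)=-2197/3712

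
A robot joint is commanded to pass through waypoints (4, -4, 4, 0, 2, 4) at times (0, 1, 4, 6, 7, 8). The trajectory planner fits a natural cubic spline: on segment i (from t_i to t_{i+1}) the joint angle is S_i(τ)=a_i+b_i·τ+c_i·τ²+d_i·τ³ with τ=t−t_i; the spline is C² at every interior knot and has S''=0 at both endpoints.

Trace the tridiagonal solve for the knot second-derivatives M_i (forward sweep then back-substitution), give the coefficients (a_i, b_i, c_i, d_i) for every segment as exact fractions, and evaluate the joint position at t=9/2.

Δ: Δ0=-8, Δ1=8/3, Δ2=-2, Δ3=2, Δ4=2
row 1: diag=8, rhs=64; c'=3/8, d'=8
row 2: denom=10−3·3/8=71/8; d'=(-28−3·8)/(71/8)=-416/71
row 3: denom=6−2·16/71=394/71; d'=(24−2·-416/71)/(394/71)=1268/197
row 4: denom=4−1·71/394=1505/394; d'=(0−1·1268/197)/(1505/394)=-2536/1505
back: M4=-2536/1505
back: M3=1268/197−71/394·-2536/1505=10144/1505
back: M2=-416/71−16/71·10144/1505=-11104/1505
back: M1=8−3/8·-11104/1505=16204/1505
M: M0=0, M1=16204/1505, M2=-11104/1505, M3=10144/1505, M4=-2536/1505, M5=0
seg 0: a=4, c=M0/2=0, d=(M1−M0)/(6·1)=8102/4515, b=Δ0−h0·(2M0+M1)/6=-44222/4515
seg 1: a=-4, c=M1/2=8102/1505, d=(M2−M1)/(6·3)=-13654/13545, b=Δ1−h1·(2M1+M2)/6=-19916/4515
seg 2: a=4, c=M2/2=-5552/1505, d=(M3−M2)/(6·2)=5312/4515, b=Δ2−h2·(2M2+M3)/6=3034/4515
seg 3: a=0, c=M3/2=5072/1505, d=(M4−M3)/(6·1)=-1268/903, b=Δ3−h3·(2M3+M4)/6=22/645
seg 4: a=2, c=M4/2=-1268/1505, d=(M5−M4)/(6·1)=1268/4515, b=Δ4−h4·(2M4+M5)/6=11566/4515
t_q=9/2 → seg 2, τ=1/2; S=4+3034/4515·τ+-5552/1505·τ²+5312/4515·τ³=5359/1505

  seg 0: a=4 b=-44222/4515 c=0 d=8102/4515
  seg 1: a=-4 b=-19916/4515 c=8102/1505 d=-13654/13545
  seg 2: a=4 b=3034/4515 c=-5552/1505 d=5312/4515
  seg 3: a=0 b=22/645 c=5072/1505 d=-1268/903
  seg 4: a=2 b=11566/4515 c=-1268/1505 d=1268/4515
S(9/2) = 5359/1505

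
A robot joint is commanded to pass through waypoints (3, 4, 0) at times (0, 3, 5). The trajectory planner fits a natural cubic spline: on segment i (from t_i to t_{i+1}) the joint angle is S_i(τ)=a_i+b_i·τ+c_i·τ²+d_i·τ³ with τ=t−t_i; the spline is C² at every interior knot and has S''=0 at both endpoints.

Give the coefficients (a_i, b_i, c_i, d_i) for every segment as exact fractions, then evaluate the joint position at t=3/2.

Δ: Δ0=1/3, Δ1=-2
row 1: diag=10, rhs=-14; c'=1/5, d'=-7/5
back: M1=-7/5
M: M0=0, M1=-7/5, M2=0
seg 0: a=3, c=M0/2=0, d=(M1−M0)/(6·3)=-7/90, b=Δ0−h0·(2M0+M1)/6=31/30
seg 1: a=4, c=M1/2=-7/10, d=(M2−M1)/(6·2)=7/60, b=Δ1−h1·(2M1+M2)/6=-16/15
t_q=3/2 → seg 0, τ=3/2; S=3+31/30·τ+0·τ²+-7/90·τ³=343/80

  seg 0: a=3 b=31/30 c=0 d=-7/90
  seg 1: a=4 b=-16/15 c=-7/10 d=7/60
S(3/2) = 343/80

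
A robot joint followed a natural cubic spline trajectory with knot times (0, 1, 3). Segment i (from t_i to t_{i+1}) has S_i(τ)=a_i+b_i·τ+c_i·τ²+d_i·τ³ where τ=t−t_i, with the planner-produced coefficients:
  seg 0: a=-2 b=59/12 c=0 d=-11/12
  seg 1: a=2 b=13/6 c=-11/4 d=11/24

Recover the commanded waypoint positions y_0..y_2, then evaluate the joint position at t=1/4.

y_0=-2 y_1=2 y_2=-1
S(1/4) = -201/256

y_0 = S_0(0) = a_0 = -2
y_1 = S_1(0) = a_1 = 2
y_2 = S_1(2) = -1
t_q=1/4 is in segment 0 (τ=1/4); S_0(τ)=-201/256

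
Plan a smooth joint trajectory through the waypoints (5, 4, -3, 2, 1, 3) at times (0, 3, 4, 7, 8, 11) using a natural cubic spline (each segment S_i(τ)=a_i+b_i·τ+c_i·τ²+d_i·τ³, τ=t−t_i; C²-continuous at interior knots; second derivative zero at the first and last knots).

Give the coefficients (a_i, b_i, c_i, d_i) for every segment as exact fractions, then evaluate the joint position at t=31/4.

  seg 0: a=5 b=3118/1131 c=0 d=-1165/3393
  seg 1: a=4 b=-7367/1131 c=-1165/377 d=2945/1131
  seg 2: a=-3 b=-5522/1131 c=1780/377 d=-11/13
  seg 3: a=2 b=679/1131 c=-1091/377 d=1463/1131
  seg 4: a=1 b=-1478/1131 c=372/377 d=-124/1131
S(31/4) = 33011/24128

Δ: Δ0=-1/3, Δ1=-7, Δ2=5/3, Δ3=-1, Δ4=2/3
row 1: diag=8, rhs=-40; c'=1/8, d'=-5
row 2: denom=8−1·1/8=63/8; d'=(52−1·-5)/(63/8)=152/21
row 3: denom=8−3·8/21=48/7; d'=(-16−3·152/21)/(48/7)=-11/2
row 4: denom=8−1·7/48=377/48; d'=(10−1·-11/2)/(377/48)=744/377
back: M4=744/377
back: M3=-11/2−7/48·744/377=-2182/377
back: M2=152/21−8/21·-2182/377=3560/377
back: M1=-5−1/8·3560/377=-2330/377
M: M0=0, M1=-2330/377, M2=3560/377, M3=-2182/377, M4=744/377, M5=0
seg 0: a=5, c=M0/2=0, d=(M1−M0)/(6·3)=-1165/3393, b=Δ0−h0·(2M0+M1)/6=3118/1131
seg 1: a=4, c=M1/2=-1165/377, d=(M2−M1)/(6·1)=2945/1131, b=Δ1−h1·(2M1+M2)/6=-7367/1131
seg 2: a=-3, c=M2/2=1780/377, d=(M3−M2)/(6·3)=-11/13, b=Δ2−h2·(2M2+M3)/6=-5522/1131
seg 3: a=2, c=M3/2=-1091/377, d=(M4−M3)/(6·1)=1463/1131, b=Δ3−h3·(2M3+M4)/6=679/1131
seg 4: a=1, c=M4/2=372/377, d=(M5−M4)/(6·3)=-124/1131, b=Δ4−h4·(2M4+M5)/6=-1478/1131
t_q=31/4 → seg 3, τ=3/4; S=2+679/1131·τ+-1091/377·τ²+1463/1131·τ³=33011/24128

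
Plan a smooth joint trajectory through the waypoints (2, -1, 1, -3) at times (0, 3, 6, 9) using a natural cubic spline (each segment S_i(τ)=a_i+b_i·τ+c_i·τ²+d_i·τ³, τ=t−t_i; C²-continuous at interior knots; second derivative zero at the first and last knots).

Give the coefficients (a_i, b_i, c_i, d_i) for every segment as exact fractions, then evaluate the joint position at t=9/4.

Δ: Δ0=-1, Δ1=2/3, Δ2=-4/3
row 1: diag=12, rhs=10; c'=1/4, d'=5/6
row 2: denom=12−3·1/4=45/4; d'=(-12−3·5/6)/(45/4)=-58/45
back: M2=-58/45
back: M1=5/6−1/4·-58/45=52/45
M: M0=0, M1=52/45, M2=-58/45, M3=0
seg 0: a=2, c=M0/2=0, d=(M1−M0)/(6·3)=26/405, b=Δ0−h0·(2M0+M1)/6=-71/45
seg 1: a=-1, c=M1/2=26/45, d=(M2−M1)/(6·3)=-11/81, b=Δ1−h1·(2M1+M2)/6=7/45
seg 2: a=1, c=M2/2=-29/45, d=(M3−M2)/(6·3)=29/405, b=Δ2−h2·(2M2+M3)/6=-2/45
t_q=9/4 → seg 0, τ=9/4; S=2+-71/45·τ+0·τ²+26/405·τ³=-131/160

  seg 0: a=2 b=-71/45 c=0 d=26/405
  seg 1: a=-1 b=7/45 c=26/45 d=-11/81
  seg 2: a=1 b=-2/45 c=-29/45 d=29/405
S(9/4) = -131/160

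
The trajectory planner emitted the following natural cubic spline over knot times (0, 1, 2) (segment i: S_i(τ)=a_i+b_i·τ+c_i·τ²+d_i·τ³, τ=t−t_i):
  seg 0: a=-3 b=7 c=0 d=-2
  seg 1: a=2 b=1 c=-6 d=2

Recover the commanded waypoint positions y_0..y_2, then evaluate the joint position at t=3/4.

y_0 = S_0(0) = a_0 = -3
y_1 = S_1(0) = a_1 = 2
y_2 = S_1(1) = -1
t_q=3/4 is in segment 0 (τ=3/4); S_0(τ)=45/32

y_0=-3 y_1=2 y_2=-1
S(3/4) = 45/32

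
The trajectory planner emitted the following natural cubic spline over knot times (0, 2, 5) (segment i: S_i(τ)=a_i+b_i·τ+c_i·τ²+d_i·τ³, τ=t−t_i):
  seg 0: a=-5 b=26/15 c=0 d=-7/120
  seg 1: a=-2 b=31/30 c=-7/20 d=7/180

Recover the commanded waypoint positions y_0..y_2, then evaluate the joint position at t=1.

y_0=-5 y_1=-2 y_2=-1
S(1) = -133/40

y_0 = S_0(0) = a_0 = -5
y_1 = S_1(0) = a_1 = -2
y_2 = S_1(3) = -1
t_q=1 is in segment 0 (τ=1); S_0(τ)=-133/40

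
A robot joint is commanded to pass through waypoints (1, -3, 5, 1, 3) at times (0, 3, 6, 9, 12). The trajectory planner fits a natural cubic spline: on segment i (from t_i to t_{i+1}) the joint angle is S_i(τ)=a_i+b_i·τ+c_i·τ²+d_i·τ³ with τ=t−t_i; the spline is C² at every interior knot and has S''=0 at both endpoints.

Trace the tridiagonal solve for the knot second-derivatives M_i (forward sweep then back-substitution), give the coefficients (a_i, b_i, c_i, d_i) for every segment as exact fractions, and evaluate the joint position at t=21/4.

  seg 0: a=1 b=-229/84 c=0 d=13/84
  seg 1: a=-3 b=61/42 c=39/28 d=-83/252
  seg 2: a=5 b=11/12 c=-11/7 d=23/84
  seg 3: a=1 b=-47/42 c=25/28 d=-25/252
S(21/4) = 6393/1792

Δ: Δ0=-4/3, Δ1=8/3, Δ2=-4/3, Δ3=2/3
row 1: diag=12, rhs=24; c'=1/4, d'=2
row 2: denom=12−3·1/4=45/4; d'=(-24−3·2)/(45/4)=-8/3
row 3: denom=12−3·4/15=56/5; d'=(12−3·-8/3)/(56/5)=25/14
back: M3=25/14
back: M2=-8/3−4/15·25/14=-22/7
back: M1=2−1/4·-22/7=39/14
M: M0=0, M1=39/14, M2=-22/7, M3=25/14, M4=0
seg 0: a=1, c=M0/2=0, d=(M1−M0)/(6·3)=13/84, b=Δ0−h0·(2M0+M1)/6=-229/84
seg 1: a=-3, c=M1/2=39/28, d=(M2−M1)/(6·3)=-83/252, b=Δ1−h1·(2M1+M2)/6=61/42
seg 2: a=5, c=M2/2=-11/7, d=(M3−M2)/(6·3)=23/84, b=Δ2−h2·(2M2+M3)/6=11/12
seg 3: a=1, c=M3/2=25/28, d=(M4−M3)/(6·3)=-25/252, b=Δ3−h3·(2M3+M4)/6=-47/42
t_q=21/4 → seg 1, τ=9/4; S=-3+61/42·τ+39/28·τ²+-83/252·τ³=6393/1792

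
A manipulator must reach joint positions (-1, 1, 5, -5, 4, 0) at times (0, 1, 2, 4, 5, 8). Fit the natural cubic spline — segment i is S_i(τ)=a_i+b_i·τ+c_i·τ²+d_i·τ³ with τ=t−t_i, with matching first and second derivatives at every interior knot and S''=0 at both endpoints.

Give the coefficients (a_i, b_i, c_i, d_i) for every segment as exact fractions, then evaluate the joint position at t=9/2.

Δ: Δ0=2, Δ1=4, Δ2=-5, Δ3=9, Δ4=-4/3
row 1: diag=4, rhs=12; c'=1/4, d'=3
row 2: denom=6−1·1/4=23/4; d'=(-54−1·3)/(23/4)=-228/23
row 3: denom=6−2·8/23=122/23; d'=(84−2·-228/23)/(122/23)=1194/61
row 4: denom=8−1·23/122=953/122; d'=(-62−1·1194/61)/(953/122)=-9952/953
back: M4=-9952/953
back: M3=1194/61−23/122·-9952/953=20530/953
back: M2=-228/23−8/23·20530/953=-16588/953
back: M1=3−1/4·-16588/953=7006/953
M: M0=0, M1=7006/953, M2=-16588/953, M3=20530/953, M4=-9952/953, M5=0
seg 0: a=-1, c=M0/2=0, d=(M1−M0)/(6·1)=3503/2859, b=Δ0−h0·(2M0+M1)/6=2215/2859
seg 1: a=1, c=M1/2=3503/953, d=(M2−M1)/(6·1)=-11797/2859, b=Δ1−h1·(2M1+M2)/6=12724/2859
seg 2: a=5, c=M2/2=-8294/953, d=(M3−M2)/(6·2)=18559/5718, b=Δ2−h2·(2M2+M3)/6=-1649/2859
seg 3: a=-5, c=M3/2=10265/953, d=(M4−M3)/(6·1)=-15241/2859, b=Δ3−h3·(2M3+M4)/6=10177/2859
seg 4: a=4, c=M4/2=-4976/953, d=(M5−M4)/(6·3)=4976/8577, b=Δ4−h4·(2M4+M5)/6=26044/2859
t_q=9/2 → seg 3, τ=1/2; S=-5+10177/2859·τ+10265/953·τ²+-15241/2859·τ³=-9101/7624

  seg 0: a=-1 b=2215/2859 c=0 d=3503/2859
  seg 1: a=1 b=12724/2859 c=3503/953 d=-11797/2859
  seg 2: a=5 b=-1649/2859 c=-8294/953 d=18559/5718
  seg 3: a=-5 b=10177/2859 c=10265/953 d=-15241/2859
  seg 4: a=4 b=26044/2859 c=-4976/953 d=4976/8577
S(9/2) = -9101/7624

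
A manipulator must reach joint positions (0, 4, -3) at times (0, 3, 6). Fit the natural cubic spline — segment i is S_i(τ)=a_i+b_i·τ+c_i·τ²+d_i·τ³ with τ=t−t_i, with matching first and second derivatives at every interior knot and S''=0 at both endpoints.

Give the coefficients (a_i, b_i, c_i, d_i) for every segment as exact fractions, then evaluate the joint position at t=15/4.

Δ: Δ0=4/3, Δ1=-7/3
row 1: diag=12, rhs=-22; c'=1/4, d'=-11/6
back: M1=-11/6
M: M0=0, M1=-11/6, M2=0
seg 0: a=0, c=M0/2=0, d=(M1−M0)/(6·3)=-11/108, b=Δ0−h0·(2M0+M1)/6=9/4
seg 1: a=4, c=M1/2=-11/12, d=(M2−M1)/(6·3)=11/108, b=Δ1−h1·(2M1+M2)/6=-1/2
t_q=15/4 → seg 1, τ=3/4; S=4+-1/2·τ+-11/12·τ²+11/108·τ³=807/256

  seg 0: a=0 b=9/4 c=0 d=-11/108
  seg 1: a=4 b=-1/2 c=-11/12 d=11/108
S(15/4) = 807/256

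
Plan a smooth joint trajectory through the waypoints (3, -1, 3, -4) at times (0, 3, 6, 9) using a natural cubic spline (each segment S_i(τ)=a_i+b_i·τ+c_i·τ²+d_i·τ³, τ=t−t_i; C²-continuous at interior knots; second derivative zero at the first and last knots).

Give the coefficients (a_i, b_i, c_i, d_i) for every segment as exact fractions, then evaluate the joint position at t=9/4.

Δ: Δ0=-4/3, Δ1=4/3, Δ2=-7/3
row 1: diag=12, rhs=16; c'=1/4, d'=4/3
row 2: denom=12−3·1/4=45/4; d'=(-22−3·4/3)/(45/4)=-104/45
back: M2=-104/45
back: M1=4/3−1/4·-104/45=86/45
M: M0=0, M1=86/45, M2=-104/45, M3=0
seg 0: a=3, c=M0/2=0, d=(M1−M0)/(6·3)=43/405, b=Δ0−h0·(2M0+M1)/6=-103/45
seg 1: a=-1, c=M1/2=43/45, d=(M2−M1)/(6·3)=-19/81, b=Δ1−h1·(2M1+M2)/6=26/45
seg 2: a=3, c=M2/2=-52/45, d=(M3−M2)/(6·3)=52/405, b=Δ2−h2·(2M2+M3)/6=-1/45
t_q=9/4 → seg 0, τ=9/4; S=3+-103/45·τ+0·τ²+43/405·τ³=-301/320

  seg 0: a=3 b=-103/45 c=0 d=43/405
  seg 1: a=-1 b=26/45 c=43/45 d=-19/81
  seg 2: a=3 b=-1/45 c=-52/45 d=52/405
S(9/4) = -301/320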